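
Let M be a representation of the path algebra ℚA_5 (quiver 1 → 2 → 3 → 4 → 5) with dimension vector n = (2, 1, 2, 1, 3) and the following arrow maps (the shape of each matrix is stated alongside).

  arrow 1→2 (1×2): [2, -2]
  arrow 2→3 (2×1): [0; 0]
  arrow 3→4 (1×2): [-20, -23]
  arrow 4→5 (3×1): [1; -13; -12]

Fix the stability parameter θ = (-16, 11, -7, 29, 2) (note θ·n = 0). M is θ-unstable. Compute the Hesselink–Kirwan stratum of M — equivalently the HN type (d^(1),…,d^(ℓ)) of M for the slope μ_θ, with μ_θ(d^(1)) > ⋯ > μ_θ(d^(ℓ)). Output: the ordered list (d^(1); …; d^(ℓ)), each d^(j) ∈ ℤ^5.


Via rank(M_{q-1}∘⋯∘M_p): M ≅ I[1,1], I[1,2], I[3,3], I[3,5], I[5,5]^2.
μ_θ-semistable layers: μ^(1)=31/2; μ^(2)=11; μ^(3)=2; μ^(4)=-7; μ^(5)=-16

((0, 0, 0, 1, 1); (0, 1, 0, 0, 0); (0, 0, 0, 0, 2); (0, 0, 2, 0, 0); (2, 0, 0, 0, 0))


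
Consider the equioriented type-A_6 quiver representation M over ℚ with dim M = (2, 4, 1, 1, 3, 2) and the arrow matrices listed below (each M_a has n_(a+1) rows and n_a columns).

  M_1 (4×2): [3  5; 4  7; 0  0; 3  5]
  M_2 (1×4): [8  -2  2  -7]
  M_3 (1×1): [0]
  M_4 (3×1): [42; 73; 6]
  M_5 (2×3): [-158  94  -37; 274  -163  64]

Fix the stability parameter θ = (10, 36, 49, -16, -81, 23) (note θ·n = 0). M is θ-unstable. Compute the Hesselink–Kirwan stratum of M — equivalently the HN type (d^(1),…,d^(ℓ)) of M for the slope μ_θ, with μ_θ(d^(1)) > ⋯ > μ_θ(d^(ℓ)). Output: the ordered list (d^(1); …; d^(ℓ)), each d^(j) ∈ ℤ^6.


Interval decomposition of M: I[1,2], I[1,3], I[2,2]^2, I[4,6], I[5,5], I[5,6].
HN type (ℓ=6): μ^(1)=49; μ^(2)=36; μ^(3)=23; μ^(4)=10; μ^(5)=-97/2; μ^(6)=-81

((0, 0, 1, 0, 0, 0); (0, 4, 0, 0, 0, 0); (0, 0, 0, 0, 0, 2); (2, 0, 0, 0, 0, 0); (0, 0, 0, 1, 1, 0); (0, 0, 0, 0, 2, 0))


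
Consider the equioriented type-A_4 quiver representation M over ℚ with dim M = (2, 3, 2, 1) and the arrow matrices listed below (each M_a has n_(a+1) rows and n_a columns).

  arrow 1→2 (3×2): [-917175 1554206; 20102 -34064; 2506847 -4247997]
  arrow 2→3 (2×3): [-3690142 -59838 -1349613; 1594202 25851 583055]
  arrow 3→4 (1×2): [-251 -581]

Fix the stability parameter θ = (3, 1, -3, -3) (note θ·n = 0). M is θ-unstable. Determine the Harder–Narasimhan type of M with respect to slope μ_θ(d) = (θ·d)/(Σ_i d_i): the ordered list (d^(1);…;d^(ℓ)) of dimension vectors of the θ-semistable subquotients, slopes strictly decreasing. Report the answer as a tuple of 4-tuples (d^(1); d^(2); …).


Barcode: M ≅ I[1,3], I[1,4], I[2,2]. HN layers by μ_θ (3 steps, strictly decreasing):
  μ^(1)=1; μ^(2)=1/3; μ^(3)=-1/2

((0, 1, 0, 0); (1, 1, 1, 0); (1, 1, 1, 1))


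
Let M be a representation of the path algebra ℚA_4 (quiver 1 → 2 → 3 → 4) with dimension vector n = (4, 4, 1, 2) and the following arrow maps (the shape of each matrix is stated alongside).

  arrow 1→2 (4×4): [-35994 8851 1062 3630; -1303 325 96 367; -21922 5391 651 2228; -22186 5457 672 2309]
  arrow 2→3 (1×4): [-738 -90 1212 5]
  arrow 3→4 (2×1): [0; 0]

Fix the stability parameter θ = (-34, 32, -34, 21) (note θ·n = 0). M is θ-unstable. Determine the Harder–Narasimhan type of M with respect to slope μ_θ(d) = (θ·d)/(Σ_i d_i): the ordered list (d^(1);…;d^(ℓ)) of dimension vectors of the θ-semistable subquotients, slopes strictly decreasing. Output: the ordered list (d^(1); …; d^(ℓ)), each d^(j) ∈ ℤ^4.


Via rank(M_{q-1}∘⋯∘M_p): M ≅ I[1,2]^3, I[1,3], I[4,4]^2.
μ_θ-semistable layers: μ^(1)=32; μ^(2)=21; μ^(3)=-1; μ^(4)=-34

((0, 3, 0, 0); (0, 0, 0, 2); (0, 1, 1, 0); (4, 0, 0, 0))


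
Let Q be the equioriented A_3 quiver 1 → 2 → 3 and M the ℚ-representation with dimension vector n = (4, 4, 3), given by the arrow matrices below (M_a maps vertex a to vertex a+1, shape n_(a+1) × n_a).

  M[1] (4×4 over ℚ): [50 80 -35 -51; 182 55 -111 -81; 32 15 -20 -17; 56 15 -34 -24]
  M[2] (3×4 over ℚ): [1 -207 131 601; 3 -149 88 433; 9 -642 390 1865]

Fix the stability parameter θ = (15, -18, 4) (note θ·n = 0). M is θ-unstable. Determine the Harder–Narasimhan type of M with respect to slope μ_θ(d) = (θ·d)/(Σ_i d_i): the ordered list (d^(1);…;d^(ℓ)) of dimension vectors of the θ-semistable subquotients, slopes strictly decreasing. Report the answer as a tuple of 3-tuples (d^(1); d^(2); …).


Barcode: M ≅ I[1,1], I[1,2], I[1,3]^2, I[2,3]. HN layers by μ_θ (4 steps, strictly decreasing):
  μ^(1)=15; μ^(2)=4; μ^(3)=-3/2; μ^(4)=-18

((1, 0, 0); (0, 0, 3); (3, 3, 0); (0, 1, 0))


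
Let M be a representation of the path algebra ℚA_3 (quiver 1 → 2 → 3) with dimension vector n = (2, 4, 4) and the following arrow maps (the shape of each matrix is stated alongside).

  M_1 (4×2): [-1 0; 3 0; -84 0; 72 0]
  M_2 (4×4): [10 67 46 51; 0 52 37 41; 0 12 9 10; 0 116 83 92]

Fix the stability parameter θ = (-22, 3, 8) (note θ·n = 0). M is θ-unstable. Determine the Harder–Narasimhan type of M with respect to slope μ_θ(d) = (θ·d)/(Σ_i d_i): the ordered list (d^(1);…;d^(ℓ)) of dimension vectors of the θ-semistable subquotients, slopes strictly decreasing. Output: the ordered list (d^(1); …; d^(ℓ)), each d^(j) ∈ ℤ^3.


Barcode: M ≅ I[1,1], I[1,3], I[2,2], I[2,3]^2, I[3,3]. HN layers by μ_θ (3 steps, strictly decreasing):
  μ^(1)=8; μ^(2)=3; μ^(3)=-22

((0, 0, 4); (0, 4, 0); (2, 0, 0))


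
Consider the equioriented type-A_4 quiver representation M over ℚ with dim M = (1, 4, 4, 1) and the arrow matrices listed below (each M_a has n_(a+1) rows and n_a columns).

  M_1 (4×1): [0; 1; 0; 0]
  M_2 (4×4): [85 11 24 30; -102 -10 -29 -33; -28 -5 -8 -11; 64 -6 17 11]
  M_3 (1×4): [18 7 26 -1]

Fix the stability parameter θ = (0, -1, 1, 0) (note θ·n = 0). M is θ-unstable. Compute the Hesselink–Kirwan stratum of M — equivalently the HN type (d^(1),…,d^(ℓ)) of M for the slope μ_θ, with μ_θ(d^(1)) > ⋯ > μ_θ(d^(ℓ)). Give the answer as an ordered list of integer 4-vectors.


Barcode: M ≅ I[1,4], I[2,3]^3. HN layers by μ_θ (4 steps, strictly decreasing):
  μ^(1)=1; μ^(2)=1/2; μ^(3)=-1/2; μ^(4)=-1

((0, 0, 3, 0); (0, 0, 1, 1); (1, 1, 0, 0); (0, 3, 0, 0))


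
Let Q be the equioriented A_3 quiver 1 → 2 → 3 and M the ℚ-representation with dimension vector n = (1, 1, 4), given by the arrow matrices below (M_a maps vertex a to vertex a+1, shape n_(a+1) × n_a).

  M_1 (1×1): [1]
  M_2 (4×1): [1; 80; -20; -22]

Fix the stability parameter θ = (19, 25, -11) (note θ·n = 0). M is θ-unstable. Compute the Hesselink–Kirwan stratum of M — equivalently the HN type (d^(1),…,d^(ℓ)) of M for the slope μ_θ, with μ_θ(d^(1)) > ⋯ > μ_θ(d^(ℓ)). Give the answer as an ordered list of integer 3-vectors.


Barcode: M ≅ I[1,3], I[3,3]^3. HN layers by μ_θ (2 steps, strictly decreasing):
  μ^(1)=11; μ^(2)=-11

((1, 1, 1); (0, 0, 3))


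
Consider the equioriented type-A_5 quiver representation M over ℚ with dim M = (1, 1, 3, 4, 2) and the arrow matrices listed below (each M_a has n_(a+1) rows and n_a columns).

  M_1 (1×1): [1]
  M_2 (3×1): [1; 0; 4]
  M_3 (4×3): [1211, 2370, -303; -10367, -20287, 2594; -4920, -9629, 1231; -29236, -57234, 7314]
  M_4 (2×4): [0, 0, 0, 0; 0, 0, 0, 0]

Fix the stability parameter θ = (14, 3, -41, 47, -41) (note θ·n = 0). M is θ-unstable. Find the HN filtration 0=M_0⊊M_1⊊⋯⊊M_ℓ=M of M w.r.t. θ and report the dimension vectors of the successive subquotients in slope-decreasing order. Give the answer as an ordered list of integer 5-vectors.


Barcode: M ≅ I[1,4], I[3,3], I[3,4], I[4,4]^2, I[5,5]^2. HN layers by μ_θ (3 steps, strictly decreasing):
  μ^(1)=47; μ^(2)=-8; μ^(3)=-41

((0, 0, 0, 4, 0); (1, 1, 1, 0, 0); (0, 0, 2, 0, 2))


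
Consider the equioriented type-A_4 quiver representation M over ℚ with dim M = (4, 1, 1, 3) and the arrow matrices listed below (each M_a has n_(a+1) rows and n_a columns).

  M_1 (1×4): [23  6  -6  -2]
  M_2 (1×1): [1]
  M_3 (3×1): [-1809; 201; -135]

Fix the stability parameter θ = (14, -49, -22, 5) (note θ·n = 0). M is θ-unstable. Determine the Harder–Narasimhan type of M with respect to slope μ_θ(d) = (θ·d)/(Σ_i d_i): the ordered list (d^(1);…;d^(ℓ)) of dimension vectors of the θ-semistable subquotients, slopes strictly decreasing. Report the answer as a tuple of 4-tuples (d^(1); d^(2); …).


Interval decomposition of M: I[1,1]^3, I[1,4], I[4,4]^2.
HN type (ℓ=3): μ^(1)=14; μ^(2)=5; μ^(3)=-19

((3, 0, 0, 0); (0, 0, 0, 3); (1, 1, 1, 0))


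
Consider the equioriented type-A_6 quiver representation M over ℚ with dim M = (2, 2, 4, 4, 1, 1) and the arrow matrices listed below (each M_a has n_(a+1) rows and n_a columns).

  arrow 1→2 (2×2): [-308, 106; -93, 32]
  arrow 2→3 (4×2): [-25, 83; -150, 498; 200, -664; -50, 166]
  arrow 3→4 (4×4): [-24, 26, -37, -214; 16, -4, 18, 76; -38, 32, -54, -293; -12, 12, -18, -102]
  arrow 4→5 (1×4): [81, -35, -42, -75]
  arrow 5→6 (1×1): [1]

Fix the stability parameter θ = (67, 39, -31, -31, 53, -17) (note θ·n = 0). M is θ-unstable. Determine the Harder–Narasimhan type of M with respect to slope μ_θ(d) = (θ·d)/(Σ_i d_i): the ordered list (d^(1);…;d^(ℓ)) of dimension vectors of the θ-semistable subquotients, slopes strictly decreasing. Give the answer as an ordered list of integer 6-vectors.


Interval decomposition of M: I[1,2], I[1,3], I[3,3], I[3,4], I[3,6], I[4,4]^2.
HN type (ℓ=4): μ^(1)=53; μ^(2)=25; μ^(3)=18; μ^(4)=-31

((1, 1, 0, 0, 0, 0); (1, 1, 1, 0, 0, 0); (0, 0, 0, 0, 1, 1); (0, 0, 3, 4, 0, 0))


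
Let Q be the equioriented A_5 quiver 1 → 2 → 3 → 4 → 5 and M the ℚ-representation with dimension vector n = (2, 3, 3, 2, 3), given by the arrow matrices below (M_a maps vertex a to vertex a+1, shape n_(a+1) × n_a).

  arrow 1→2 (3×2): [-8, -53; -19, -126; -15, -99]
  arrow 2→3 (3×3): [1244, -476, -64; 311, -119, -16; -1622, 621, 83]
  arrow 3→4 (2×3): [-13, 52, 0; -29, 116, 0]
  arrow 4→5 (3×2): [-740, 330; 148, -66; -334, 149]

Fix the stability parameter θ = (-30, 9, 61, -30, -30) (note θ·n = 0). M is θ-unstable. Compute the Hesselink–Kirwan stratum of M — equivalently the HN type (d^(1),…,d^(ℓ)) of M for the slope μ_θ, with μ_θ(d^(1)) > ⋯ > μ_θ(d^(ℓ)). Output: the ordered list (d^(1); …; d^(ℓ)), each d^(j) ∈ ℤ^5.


Interval decomposition of M: I[1,3]^2, I[2,2], I[3,5], I[4,5], I[5,5].
HN type (ℓ=4): μ^(1)=61; μ^(2)=9; μ^(3)=1/3; μ^(4)=-30

((0, 0, 2, 0, 0); (0, 3, 0, 0, 0); (0, 0, 1, 1, 1); (2, 0, 0, 1, 2))


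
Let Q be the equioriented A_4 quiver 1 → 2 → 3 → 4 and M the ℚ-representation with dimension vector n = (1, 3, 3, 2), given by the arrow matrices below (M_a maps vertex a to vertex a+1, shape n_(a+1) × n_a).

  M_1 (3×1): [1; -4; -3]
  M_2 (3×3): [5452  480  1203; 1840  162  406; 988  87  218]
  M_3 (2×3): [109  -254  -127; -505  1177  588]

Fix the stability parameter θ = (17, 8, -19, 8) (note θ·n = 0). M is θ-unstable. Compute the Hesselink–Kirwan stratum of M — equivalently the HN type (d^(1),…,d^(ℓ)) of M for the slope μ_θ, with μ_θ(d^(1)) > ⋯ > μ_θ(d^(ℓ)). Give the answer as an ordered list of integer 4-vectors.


Via rank(M_{q-1}∘⋯∘M_p): M ≅ I[1,4], I[2,2], I[2,4], I[3,3].
μ_θ-semistable layers: μ^(1)=8; μ^(2)=2; μ^(3)=-11/2; μ^(4)=-19

((0, 1, 0, 2); (1, 1, 1, 0); (0, 1, 1, 0); (0, 0, 1, 0))


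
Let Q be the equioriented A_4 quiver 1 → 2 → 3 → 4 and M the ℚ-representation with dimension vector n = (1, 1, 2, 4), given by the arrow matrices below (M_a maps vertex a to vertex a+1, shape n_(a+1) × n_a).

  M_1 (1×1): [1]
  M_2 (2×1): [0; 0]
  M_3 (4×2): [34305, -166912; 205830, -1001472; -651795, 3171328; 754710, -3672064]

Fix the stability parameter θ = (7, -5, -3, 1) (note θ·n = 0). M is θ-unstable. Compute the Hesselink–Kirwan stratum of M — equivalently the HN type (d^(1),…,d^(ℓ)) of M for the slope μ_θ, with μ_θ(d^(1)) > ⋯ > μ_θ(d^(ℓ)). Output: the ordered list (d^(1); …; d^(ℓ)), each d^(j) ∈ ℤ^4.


Interval decomposition of M: I[1,2], I[3,3], I[3,4], I[4,4]^3.
HN type (ℓ=2): μ^(1)=1; μ^(2)=-3

((1, 1, 0, 4); (0, 0, 2, 0))


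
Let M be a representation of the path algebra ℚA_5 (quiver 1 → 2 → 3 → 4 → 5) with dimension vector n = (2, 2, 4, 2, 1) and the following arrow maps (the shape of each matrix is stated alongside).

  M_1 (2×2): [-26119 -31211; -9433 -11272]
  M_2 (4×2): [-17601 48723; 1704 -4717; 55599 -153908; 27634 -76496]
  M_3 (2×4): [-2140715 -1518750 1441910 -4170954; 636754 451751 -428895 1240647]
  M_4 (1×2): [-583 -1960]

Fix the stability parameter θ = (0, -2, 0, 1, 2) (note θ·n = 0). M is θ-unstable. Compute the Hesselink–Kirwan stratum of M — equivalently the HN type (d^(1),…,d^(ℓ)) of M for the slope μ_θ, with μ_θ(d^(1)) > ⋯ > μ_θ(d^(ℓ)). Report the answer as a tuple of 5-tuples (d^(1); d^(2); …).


Interval decomposition of M: I[1,3], I[1,5], I[3,3], I[3,4].
HN type (ℓ=4): μ^(1)=2; μ^(2)=1; μ^(3)=0; μ^(4)=-1

((0, 0, 0, 0, 1); (0, 0, 0, 2, 0); (0, 0, 4, 0, 0); (2, 2, 0, 0, 0))


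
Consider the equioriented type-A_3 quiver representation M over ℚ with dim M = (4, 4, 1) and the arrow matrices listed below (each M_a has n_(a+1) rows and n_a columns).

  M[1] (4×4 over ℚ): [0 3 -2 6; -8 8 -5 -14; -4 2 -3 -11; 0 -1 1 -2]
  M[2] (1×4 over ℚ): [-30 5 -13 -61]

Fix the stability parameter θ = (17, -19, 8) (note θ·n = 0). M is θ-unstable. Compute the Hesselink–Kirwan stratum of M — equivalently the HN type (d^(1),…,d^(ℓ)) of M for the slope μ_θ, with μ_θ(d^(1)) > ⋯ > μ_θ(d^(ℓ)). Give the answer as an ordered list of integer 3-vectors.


Via rank(M_{q-1}∘⋯∘M_p): M ≅ I[1,1], I[1,2]^2, I[1,3], I[2,2].
μ_θ-semistable layers: μ^(1)=17; μ^(2)=8; μ^(3)=-1; μ^(4)=-19

((1, 0, 0); (0, 0, 1); (3, 3, 0); (0, 1, 0))


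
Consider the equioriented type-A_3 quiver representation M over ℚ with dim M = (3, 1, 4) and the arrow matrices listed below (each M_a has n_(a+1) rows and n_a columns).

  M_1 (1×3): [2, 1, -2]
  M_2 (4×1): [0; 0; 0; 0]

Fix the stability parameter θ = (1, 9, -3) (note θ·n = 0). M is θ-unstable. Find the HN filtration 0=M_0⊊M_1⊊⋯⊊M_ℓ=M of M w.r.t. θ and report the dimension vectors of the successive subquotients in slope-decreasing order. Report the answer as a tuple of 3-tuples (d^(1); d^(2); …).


Barcode: M ≅ I[1,1]^2, I[1,2], I[3,3]^4. HN layers by μ_θ (3 steps, strictly decreasing):
  μ^(1)=9; μ^(2)=1; μ^(3)=-3

((0, 1, 0); (3, 0, 0); (0, 0, 4))


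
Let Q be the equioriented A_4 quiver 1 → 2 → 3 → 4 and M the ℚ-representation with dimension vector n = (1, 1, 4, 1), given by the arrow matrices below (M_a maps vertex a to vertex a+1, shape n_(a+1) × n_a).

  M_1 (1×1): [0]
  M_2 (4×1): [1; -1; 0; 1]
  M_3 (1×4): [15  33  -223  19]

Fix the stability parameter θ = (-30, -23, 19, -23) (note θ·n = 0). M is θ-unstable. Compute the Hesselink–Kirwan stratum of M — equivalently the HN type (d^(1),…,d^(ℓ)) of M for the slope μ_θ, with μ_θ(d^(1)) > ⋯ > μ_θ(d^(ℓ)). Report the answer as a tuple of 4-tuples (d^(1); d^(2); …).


Barcode: M ≅ I[1,1], I[2,4], I[3,3]^3. HN layers by μ_θ (4 steps, strictly decreasing):
  μ^(1)=19; μ^(2)=-2; μ^(3)=-23; μ^(4)=-30

((0, 0, 3, 0); (0, 0, 1, 1); (0, 1, 0, 0); (1, 0, 0, 0))


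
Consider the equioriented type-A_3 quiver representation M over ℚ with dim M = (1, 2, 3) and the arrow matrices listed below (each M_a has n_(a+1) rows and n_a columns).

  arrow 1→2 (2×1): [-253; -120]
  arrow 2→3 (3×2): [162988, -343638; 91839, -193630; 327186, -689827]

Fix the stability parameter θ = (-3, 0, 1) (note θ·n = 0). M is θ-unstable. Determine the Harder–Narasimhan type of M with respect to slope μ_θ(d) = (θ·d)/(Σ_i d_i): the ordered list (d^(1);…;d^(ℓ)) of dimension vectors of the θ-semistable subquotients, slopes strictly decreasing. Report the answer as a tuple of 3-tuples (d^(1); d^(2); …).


Barcode: M ≅ I[1,3], I[2,3], I[3,3]. HN layers by μ_θ (3 steps, strictly decreasing):
  μ^(1)=1; μ^(2)=0; μ^(3)=-3

((0, 0, 3); (0, 2, 0); (1, 0, 0))


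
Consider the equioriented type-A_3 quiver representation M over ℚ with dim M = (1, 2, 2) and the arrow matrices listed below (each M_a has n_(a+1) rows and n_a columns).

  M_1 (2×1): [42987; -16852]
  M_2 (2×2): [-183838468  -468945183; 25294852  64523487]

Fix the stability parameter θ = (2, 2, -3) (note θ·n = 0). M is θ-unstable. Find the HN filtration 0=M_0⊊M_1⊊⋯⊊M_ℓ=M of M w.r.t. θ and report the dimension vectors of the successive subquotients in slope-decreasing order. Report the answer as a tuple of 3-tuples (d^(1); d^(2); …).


Interval decomposition of M: I[1,2], I[2,3], I[3,3].
HN type (ℓ=3): μ^(1)=2; μ^(2)=-1/2; μ^(3)=-3

((1, 1, 0); (0, 1, 1); (0, 0, 1))


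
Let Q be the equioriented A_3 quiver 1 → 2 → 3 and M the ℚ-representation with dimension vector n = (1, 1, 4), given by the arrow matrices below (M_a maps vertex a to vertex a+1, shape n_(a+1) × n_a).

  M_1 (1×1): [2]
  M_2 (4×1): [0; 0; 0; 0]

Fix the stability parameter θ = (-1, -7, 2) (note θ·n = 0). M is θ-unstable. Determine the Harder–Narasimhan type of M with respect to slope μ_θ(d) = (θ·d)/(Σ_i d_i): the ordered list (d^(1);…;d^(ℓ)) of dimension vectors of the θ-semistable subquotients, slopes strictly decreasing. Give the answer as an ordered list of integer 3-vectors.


Via rank(M_{q-1}∘⋯∘M_p): M ≅ I[1,2], I[3,3]^4.
μ_θ-semistable layers: μ^(1)=2; μ^(2)=-4

((0, 0, 4); (1, 1, 0))


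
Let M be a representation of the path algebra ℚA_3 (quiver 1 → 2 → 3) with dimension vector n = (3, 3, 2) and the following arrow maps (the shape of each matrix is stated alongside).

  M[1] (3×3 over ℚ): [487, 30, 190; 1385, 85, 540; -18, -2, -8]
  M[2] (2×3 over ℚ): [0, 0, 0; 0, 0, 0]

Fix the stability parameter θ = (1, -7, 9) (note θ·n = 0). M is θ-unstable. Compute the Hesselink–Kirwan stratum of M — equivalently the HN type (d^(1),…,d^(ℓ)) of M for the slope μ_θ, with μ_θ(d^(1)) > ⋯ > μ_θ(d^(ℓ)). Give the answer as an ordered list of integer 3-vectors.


Barcode: M ≅ I[1,1], I[1,2]^2, I[2,2], I[3,3]^2. HN layers by μ_θ (4 steps, strictly decreasing):
  μ^(1)=9; μ^(2)=1; μ^(3)=-3; μ^(4)=-7

((0, 0, 2); (1, 0, 0); (2, 2, 0); (0, 1, 0))


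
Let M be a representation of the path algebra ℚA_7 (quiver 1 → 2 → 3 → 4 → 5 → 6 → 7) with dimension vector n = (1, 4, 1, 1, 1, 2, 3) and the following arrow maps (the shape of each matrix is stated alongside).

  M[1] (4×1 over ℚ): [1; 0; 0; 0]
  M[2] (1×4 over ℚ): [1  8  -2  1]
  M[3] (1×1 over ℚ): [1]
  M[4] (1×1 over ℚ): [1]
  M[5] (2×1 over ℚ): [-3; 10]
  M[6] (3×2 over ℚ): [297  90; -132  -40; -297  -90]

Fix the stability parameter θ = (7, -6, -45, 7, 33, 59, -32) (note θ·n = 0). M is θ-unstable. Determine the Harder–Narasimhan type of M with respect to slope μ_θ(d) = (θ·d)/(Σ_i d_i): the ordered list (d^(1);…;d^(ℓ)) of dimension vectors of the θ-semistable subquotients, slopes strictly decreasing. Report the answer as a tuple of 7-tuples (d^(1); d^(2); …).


Barcode: M ≅ I[1,7], I[2,2]^3, I[6,6], I[7,7]^2. HN layers by μ_θ (6 steps, strictly decreasing):
  μ^(1)=59; μ^(2)=20; μ^(3)=7; μ^(4)=-6; μ^(5)=-44/3; μ^(6)=-32

((0, 0, 0, 0, 0, 1, 0); (0, 0, 0, 0, 1, 1, 1); (0, 0, 0, 1, 0, 0, 0); (0, 3, 0, 0, 0, 0, 0); (1, 1, 1, 0, 0, 0, 0); (0, 0, 0, 0, 0, 0, 2))


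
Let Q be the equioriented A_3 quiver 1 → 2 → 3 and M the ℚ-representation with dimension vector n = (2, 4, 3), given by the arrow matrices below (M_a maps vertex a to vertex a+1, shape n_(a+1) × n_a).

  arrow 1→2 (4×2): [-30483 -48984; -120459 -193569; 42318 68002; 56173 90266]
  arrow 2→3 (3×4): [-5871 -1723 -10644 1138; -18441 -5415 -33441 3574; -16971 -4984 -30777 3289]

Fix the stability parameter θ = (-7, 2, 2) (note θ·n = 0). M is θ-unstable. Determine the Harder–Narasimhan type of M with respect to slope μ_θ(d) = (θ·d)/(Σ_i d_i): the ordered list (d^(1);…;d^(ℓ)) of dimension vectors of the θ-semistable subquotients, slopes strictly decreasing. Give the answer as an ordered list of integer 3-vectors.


Barcode: M ≅ I[1,2], I[1,3], I[2,3]^2. HN layers by μ_θ (2 steps, strictly decreasing):
  μ^(1)=2; μ^(2)=-7

((0, 4, 3); (2, 0, 0))


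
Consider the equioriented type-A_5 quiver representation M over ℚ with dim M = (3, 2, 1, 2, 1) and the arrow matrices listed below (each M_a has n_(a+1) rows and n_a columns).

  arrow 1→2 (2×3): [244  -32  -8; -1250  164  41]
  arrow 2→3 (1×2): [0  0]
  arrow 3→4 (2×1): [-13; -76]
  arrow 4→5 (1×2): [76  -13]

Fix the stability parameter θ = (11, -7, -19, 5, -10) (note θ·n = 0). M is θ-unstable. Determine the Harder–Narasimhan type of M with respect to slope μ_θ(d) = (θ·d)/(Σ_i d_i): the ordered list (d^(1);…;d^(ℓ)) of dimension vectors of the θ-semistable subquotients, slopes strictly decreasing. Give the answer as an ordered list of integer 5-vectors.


Barcode: M ≅ I[1,1], I[1,2]^2, I[3,4], I[4,5]. HN layers by μ_θ (5 steps, strictly decreasing):
  μ^(1)=11; μ^(2)=5; μ^(3)=2; μ^(4)=-5/2; μ^(5)=-19

((1, 0, 0, 0, 0); (0, 0, 0, 1, 0); (2, 2, 0, 0, 0); (0, 0, 0, 1, 1); (0, 0, 1, 0, 0))


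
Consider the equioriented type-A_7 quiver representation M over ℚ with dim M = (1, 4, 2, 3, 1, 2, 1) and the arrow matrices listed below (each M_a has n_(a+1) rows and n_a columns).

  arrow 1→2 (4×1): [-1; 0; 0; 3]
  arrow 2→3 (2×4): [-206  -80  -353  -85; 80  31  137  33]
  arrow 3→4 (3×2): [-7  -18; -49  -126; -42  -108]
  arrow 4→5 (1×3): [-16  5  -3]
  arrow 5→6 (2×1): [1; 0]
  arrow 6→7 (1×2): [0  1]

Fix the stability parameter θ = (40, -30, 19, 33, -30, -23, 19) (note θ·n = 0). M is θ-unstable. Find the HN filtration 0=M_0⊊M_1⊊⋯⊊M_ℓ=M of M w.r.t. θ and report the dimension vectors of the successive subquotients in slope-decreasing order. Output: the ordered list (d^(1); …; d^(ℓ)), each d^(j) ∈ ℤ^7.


Barcode: M ≅ I[1,6], I[2,2]^2, I[2,3], I[4,4]^2, I[6,7]. HN layers by μ_θ (5 steps, strictly decreasing):
  μ^(1)=33; μ^(2)=19; μ^(3)=3/2; μ^(4)=-23; μ^(5)=-30

((0, 0, 0, 2, 0, 0, 0); (0, 0, 1, 0, 0, 0, 1); (1, 1, 1, 1, 1, 1, 0); (0, 0, 0, 0, 0, 1, 0); (0, 3, 0, 0, 0, 0, 0))


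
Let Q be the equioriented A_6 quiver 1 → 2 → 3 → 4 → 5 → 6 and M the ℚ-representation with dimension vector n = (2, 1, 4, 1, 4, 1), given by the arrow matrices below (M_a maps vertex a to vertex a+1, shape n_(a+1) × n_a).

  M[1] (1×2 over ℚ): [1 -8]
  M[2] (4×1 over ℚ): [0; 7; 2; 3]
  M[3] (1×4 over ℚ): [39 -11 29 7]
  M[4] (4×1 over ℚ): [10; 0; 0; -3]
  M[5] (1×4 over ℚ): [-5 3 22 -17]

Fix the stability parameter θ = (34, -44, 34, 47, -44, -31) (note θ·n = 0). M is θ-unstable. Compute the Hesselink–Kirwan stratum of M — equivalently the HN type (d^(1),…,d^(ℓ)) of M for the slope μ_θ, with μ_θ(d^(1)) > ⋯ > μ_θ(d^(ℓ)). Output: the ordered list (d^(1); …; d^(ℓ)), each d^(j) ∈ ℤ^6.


Barcode: M ≅ I[1,1], I[1,6], I[3,3]^3, I[5,5]^3. HN layers by μ_θ (4 steps, strictly decreasing):
  μ^(1)=34; μ^(2)=3/2; μ^(3)=-5; μ^(4)=-44

((1, 0, 3, 0, 0, 0); (0, 0, 1, 1, 1, 1); (1, 1, 0, 0, 0, 0); (0, 0, 0, 0, 3, 0))


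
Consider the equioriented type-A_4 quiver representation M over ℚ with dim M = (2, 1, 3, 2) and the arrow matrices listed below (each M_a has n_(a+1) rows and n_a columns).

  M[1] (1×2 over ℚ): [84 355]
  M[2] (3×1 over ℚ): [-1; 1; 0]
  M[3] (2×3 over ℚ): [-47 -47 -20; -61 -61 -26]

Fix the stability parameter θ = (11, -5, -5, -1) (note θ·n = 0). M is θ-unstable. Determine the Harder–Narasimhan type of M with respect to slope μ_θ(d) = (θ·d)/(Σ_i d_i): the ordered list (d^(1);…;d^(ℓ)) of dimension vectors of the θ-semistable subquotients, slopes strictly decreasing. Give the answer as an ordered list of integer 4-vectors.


Via rank(M_{q-1}∘⋯∘M_p): M ≅ I[1,1], I[1,3], I[3,4]^2.
μ_θ-semistable layers: μ^(1)=11; μ^(2)=1/3; μ^(3)=-1; μ^(4)=-5

((1, 0, 0, 0); (1, 1, 1, 0); (0, 0, 0, 2); (0, 0, 2, 0))


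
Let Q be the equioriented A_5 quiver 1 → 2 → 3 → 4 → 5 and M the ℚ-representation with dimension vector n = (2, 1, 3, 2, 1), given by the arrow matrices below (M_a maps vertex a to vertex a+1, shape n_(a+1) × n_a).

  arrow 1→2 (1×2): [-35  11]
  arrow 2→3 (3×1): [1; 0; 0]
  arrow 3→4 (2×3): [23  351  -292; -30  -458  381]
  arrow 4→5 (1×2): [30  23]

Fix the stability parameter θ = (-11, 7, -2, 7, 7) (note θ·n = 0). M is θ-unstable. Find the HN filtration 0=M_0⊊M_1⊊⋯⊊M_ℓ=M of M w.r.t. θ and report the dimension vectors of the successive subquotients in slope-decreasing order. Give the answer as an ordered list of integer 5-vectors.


Interval decomposition of M: I[1,1], I[1,4], I[3,3], I[3,5].
HN type (ℓ=4): μ^(1)=7; μ^(2)=5/2; μ^(3)=-2; μ^(4)=-11

((0, 0, 0, 2, 1); (0, 1, 1, 0, 0); (0, 0, 2, 0, 0); (2, 0, 0, 0, 0))


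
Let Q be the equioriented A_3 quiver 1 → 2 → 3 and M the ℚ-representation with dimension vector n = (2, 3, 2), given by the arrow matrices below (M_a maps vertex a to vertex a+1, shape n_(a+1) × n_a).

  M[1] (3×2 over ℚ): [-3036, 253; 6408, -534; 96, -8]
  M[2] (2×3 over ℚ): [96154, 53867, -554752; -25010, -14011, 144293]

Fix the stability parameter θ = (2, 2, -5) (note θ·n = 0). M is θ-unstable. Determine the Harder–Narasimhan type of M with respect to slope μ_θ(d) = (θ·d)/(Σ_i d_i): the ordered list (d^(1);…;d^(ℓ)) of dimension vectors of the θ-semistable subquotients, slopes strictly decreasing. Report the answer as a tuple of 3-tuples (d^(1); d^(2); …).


Barcode: M ≅ I[1,1], I[1,2], I[2,3]^2. HN layers by μ_θ (2 steps, strictly decreasing):
  μ^(1)=2; μ^(2)=-3/2

((2, 1, 0); (0, 2, 2))


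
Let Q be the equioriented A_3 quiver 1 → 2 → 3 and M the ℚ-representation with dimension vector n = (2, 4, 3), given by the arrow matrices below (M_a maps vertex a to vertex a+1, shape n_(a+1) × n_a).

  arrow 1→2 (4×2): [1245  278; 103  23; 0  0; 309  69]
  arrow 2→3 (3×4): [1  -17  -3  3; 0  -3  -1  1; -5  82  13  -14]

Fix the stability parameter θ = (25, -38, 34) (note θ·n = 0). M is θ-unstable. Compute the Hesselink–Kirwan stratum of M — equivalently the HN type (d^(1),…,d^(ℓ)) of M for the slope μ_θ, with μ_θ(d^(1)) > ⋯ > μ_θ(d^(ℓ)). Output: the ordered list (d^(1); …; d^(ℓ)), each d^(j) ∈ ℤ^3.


Via rank(M_{q-1}∘⋯∘M_p): M ≅ I[1,2], I[1,3], I[2,3]^2.
μ_θ-semistable layers: μ^(1)=34; μ^(2)=-13/2; μ^(3)=-38

((0, 0, 3); (2, 2, 0); (0, 2, 0))


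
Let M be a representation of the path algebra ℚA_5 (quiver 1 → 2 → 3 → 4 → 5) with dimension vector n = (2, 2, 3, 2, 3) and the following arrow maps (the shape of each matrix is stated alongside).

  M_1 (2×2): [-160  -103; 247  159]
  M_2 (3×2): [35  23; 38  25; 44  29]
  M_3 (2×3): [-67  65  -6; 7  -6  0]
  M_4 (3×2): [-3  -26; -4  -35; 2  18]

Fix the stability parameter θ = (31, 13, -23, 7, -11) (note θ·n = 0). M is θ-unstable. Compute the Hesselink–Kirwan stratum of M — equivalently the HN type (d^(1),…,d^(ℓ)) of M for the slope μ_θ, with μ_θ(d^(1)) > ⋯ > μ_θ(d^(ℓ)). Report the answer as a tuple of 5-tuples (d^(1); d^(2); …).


Barcode: M ≅ I[1,5]^2, I[3,3], I[5,5]. HN layers by μ_θ (3 steps, strictly decreasing):
  μ^(1)=17/5; μ^(2)=-11; μ^(3)=-23

((2, 2, 2, 2, 2); (0, 0, 0, 0, 1); (0, 0, 1, 0, 0))


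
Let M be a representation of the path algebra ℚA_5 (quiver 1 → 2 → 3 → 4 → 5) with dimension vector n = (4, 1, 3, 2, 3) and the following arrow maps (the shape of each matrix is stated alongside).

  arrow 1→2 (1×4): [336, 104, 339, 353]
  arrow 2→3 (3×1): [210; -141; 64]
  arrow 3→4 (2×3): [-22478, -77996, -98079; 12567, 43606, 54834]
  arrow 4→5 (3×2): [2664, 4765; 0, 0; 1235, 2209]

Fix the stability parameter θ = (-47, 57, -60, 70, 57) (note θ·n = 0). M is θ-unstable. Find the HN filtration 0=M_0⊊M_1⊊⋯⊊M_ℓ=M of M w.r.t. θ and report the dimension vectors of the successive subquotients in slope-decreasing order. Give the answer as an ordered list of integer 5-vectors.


Via rank(M_{q-1}∘⋯∘M_p): M ≅ I[1,1]^3, I[1,3], I[3,5]^2, I[5,5].
μ_θ-semistable layers: μ^(1)=127/2; μ^(2)=57; μ^(3)=-3/2; μ^(4)=-47; μ^(5)=-60

((0, 0, 0, 2, 2); (0, 0, 0, 0, 1); (0, 1, 1, 0, 0); (4, 0, 0, 0, 0); (0, 0, 2, 0, 0))


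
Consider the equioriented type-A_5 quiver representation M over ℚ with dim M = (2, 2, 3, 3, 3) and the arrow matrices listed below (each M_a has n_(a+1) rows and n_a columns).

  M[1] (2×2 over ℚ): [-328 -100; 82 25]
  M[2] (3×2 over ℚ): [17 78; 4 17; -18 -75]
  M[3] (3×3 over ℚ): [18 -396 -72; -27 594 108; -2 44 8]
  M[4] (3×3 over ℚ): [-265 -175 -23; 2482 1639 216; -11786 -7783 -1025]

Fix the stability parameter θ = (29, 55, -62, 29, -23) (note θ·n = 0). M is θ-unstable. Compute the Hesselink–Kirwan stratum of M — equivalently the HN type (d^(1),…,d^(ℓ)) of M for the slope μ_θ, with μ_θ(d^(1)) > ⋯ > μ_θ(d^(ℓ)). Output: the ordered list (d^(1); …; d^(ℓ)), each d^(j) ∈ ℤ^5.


Barcode: M ≅ I[1,1], I[1,3], I[2,5], I[3,3], I[4,5]^2. HN layers by μ_θ (5 steps, strictly decreasing):
  μ^(1)=29; μ^(2)=22/3; μ^(3)=3; μ^(4)=-7/2; μ^(5)=-62

((1, 0, 0, 0, 0); (1, 1, 1, 0, 0); (0, 0, 0, 3, 3); (0, 1, 1, 0, 0); (0, 0, 1, 0, 0))


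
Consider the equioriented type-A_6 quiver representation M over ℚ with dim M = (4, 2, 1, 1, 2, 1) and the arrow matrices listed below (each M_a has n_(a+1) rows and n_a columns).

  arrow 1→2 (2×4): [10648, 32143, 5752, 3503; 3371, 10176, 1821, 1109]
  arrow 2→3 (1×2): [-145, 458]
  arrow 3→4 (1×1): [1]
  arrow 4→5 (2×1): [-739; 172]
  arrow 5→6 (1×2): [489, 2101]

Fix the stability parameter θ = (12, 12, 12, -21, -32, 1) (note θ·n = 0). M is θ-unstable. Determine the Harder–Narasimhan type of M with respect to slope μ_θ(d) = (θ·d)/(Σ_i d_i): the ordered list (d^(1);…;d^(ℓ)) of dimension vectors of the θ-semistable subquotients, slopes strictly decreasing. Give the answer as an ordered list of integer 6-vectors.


Barcode: M ≅ I[1,1]^2, I[1,2], I[1,6], I[5,5]. HN layers by μ_θ (4 steps, strictly decreasing):
  μ^(1)=12; μ^(2)=1; μ^(3)=-17/5; μ^(4)=-32

((3, 1, 0, 0, 0, 0); (0, 0, 0, 0, 0, 1); (1, 1, 1, 1, 1, 0); (0, 0, 0, 0, 1, 0))


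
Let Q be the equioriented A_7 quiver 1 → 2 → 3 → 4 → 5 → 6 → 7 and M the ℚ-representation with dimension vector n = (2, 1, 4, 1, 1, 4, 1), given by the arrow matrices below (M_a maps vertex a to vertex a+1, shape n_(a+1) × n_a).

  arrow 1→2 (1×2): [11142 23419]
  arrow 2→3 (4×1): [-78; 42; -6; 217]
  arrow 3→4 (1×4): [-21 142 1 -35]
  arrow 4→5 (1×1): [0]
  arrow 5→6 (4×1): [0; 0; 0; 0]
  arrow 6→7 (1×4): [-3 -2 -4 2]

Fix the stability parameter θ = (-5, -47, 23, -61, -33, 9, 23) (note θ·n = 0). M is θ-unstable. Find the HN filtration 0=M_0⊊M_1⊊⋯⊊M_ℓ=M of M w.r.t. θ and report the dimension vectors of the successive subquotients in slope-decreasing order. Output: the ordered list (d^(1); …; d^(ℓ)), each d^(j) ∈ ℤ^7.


Barcode: M ≅ I[1,1], I[1,4], I[3,3]^3, I[5,5], I[6,6]^3, I[6,7]. HN layers by μ_θ (6 steps, strictly decreasing):
  μ^(1)=23; μ^(2)=9; μ^(3)=-5; μ^(4)=-19; μ^(5)=-26; μ^(6)=-33

((0, 0, 3, 0, 0, 0, 1); (0, 0, 0, 0, 0, 4, 0); (1, 0, 0, 0, 0, 0, 0); (0, 0, 1, 1, 0, 0, 0); (1, 1, 0, 0, 0, 0, 0); (0, 0, 0, 0, 1, 0, 0))


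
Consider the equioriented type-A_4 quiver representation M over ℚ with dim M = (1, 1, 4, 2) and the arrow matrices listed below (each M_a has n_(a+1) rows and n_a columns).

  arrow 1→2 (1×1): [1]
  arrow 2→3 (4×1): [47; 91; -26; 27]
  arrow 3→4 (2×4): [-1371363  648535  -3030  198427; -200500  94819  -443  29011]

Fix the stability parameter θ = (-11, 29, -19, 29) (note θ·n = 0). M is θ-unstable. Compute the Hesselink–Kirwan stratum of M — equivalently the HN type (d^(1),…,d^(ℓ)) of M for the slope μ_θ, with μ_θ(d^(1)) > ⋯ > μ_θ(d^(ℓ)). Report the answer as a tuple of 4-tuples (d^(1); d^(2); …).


Via rank(M_{q-1}∘⋯∘M_p): M ≅ I[1,4], I[3,3]^2, I[3,4].
μ_θ-semistable layers: μ^(1)=29; μ^(2)=5; μ^(3)=-11; μ^(4)=-19

((0, 0, 0, 2); (0, 1, 1, 0); (1, 0, 0, 0); (0, 0, 3, 0))


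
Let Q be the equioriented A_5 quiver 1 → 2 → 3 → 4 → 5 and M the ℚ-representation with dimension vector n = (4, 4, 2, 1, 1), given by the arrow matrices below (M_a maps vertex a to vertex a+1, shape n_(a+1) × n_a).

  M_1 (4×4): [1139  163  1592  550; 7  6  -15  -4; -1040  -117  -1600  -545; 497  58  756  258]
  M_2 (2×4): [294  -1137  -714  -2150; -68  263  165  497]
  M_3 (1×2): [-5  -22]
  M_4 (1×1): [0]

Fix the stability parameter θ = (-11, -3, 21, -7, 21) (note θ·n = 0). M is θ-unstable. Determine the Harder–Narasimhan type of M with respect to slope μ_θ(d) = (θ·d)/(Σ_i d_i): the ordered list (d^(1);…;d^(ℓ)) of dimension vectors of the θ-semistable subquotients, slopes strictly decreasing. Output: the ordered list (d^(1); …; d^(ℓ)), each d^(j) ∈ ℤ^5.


Via rank(M_{q-1}∘⋯∘M_p): M ≅ I[1,2]^2, I[1,3], I[1,4], I[5,5].
μ_θ-semistable layers: μ^(1)=21; μ^(2)=7; μ^(3)=-3; μ^(4)=-11

((0, 0, 1, 0, 1); (0, 0, 1, 1, 0); (0, 4, 0, 0, 0); (4, 0, 0, 0, 0))


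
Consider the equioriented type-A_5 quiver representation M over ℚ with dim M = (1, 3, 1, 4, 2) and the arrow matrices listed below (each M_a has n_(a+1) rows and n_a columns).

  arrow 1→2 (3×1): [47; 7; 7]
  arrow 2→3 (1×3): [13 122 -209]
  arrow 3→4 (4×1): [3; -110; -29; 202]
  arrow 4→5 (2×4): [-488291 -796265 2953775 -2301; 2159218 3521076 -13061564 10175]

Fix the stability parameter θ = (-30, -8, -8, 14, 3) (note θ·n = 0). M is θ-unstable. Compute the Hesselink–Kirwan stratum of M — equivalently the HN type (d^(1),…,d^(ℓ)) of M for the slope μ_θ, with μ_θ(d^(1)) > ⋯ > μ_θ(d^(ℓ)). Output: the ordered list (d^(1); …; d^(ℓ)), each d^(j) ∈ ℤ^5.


Via rank(M_{q-1}∘⋯∘M_p): M ≅ I[1,4], I[2,2]^2, I[4,4], I[4,5]^2.
μ_θ-semistable layers: μ^(1)=14; μ^(2)=17/2; μ^(3)=-8; μ^(4)=-30

((0, 0, 0, 2, 0); (0, 0, 0, 2, 2); (0, 3, 1, 0, 0); (1, 0, 0, 0, 0))


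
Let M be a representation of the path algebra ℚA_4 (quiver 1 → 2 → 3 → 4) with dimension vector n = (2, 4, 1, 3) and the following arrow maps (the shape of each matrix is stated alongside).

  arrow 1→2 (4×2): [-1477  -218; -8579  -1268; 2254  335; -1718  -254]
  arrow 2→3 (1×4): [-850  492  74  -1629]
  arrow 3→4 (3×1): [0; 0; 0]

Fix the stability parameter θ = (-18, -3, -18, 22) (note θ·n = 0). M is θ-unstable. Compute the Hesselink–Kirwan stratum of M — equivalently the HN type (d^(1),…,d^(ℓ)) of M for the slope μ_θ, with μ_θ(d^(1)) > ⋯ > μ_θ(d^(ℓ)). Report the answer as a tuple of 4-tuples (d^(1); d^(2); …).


Interval decomposition of M: I[1,2]^2, I[2,2], I[2,3], I[4,4]^3.
HN type (ℓ=4): μ^(1)=22; μ^(2)=-3; μ^(3)=-21/2; μ^(4)=-18

((0, 0, 0, 3); (0, 3, 0, 0); (0, 1, 1, 0); (2, 0, 0, 0))


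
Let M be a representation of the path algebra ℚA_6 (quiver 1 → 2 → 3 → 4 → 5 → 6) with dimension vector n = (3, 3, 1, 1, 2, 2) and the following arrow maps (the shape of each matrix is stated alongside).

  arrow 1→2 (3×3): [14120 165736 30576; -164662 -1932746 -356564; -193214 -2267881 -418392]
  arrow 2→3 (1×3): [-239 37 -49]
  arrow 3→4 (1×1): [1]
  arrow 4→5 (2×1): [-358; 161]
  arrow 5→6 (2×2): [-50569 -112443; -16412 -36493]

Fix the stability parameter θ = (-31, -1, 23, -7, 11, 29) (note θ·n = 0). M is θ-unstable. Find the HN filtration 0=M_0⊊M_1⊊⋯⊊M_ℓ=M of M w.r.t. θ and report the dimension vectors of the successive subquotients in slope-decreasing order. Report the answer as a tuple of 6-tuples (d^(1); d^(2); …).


Barcode: M ≅ I[1,1], I[1,2], I[1,6], I[2,2], I[5,6]. HN layers by μ_θ (5 steps, strictly decreasing):
  μ^(1)=29; μ^(2)=11; μ^(3)=8; μ^(4)=-1; μ^(5)=-31

((0, 0, 0, 0, 0, 2); (0, 0, 0, 0, 2, 0); (0, 0, 1, 1, 0, 0); (0, 3, 0, 0, 0, 0); (3, 0, 0, 0, 0, 0))


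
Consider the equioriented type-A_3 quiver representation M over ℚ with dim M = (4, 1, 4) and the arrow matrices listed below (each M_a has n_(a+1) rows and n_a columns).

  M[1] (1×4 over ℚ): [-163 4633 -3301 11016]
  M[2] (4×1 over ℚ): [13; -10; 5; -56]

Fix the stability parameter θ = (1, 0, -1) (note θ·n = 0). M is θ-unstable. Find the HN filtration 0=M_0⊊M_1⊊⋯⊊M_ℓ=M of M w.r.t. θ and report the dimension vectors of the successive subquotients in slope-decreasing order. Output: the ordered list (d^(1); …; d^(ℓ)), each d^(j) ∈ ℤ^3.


Barcode: M ≅ I[1,1]^3, I[1,3], I[3,3]^3. HN layers by μ_θ (3 steps, strictly decreasing):
  μ^(1)=1; μ^(2)=0; μ^(3)=-1

((3, 0, 0); (1, 1, 1); (0, 0, 3))


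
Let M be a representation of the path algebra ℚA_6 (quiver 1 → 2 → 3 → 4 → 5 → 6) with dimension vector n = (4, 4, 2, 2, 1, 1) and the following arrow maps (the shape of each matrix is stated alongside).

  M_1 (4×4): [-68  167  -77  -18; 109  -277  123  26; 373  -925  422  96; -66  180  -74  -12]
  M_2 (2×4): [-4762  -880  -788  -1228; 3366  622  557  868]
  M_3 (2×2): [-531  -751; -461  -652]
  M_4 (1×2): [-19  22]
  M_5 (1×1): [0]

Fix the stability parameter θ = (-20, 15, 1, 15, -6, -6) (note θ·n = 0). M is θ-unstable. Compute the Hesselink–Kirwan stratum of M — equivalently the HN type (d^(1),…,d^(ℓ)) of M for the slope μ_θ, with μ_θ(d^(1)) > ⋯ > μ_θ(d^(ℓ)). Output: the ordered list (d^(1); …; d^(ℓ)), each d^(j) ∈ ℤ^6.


Interval decomposition of M: I[1,1], I[1,2], I[1,4], I[1,5], I[2,2], I[6,6].
HN type (ℓ=5): μ^(1)=15; μ^(2)=8; μ^(3)=25/4; μ^(4)=-6; μ^(5)=-20

((0, 2, 0, 1, 0, 0); (0, 1, 1, 0, 0, 0); (0, 1, 1, 1, 1, 0); (0, 0, 0, 0, 0, 1); (4, 0, 0, 0, 0, 0))


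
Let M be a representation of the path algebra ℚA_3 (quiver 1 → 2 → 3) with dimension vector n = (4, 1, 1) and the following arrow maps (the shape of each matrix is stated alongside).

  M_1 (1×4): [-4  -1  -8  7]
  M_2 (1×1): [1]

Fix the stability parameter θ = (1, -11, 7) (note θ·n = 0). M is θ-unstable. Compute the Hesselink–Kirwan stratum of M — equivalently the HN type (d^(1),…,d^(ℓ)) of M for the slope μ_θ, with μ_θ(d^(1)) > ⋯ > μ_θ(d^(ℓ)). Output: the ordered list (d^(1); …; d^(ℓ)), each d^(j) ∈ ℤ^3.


Interval decomposition of M: I[1,1]^3, I[1,3].
HN type (ℓ=3): μ^(1)=7; μ^(2)=1; μ^(3)=-5

((0, 0, 1); (3, 0, 0); (1, 1, 0))


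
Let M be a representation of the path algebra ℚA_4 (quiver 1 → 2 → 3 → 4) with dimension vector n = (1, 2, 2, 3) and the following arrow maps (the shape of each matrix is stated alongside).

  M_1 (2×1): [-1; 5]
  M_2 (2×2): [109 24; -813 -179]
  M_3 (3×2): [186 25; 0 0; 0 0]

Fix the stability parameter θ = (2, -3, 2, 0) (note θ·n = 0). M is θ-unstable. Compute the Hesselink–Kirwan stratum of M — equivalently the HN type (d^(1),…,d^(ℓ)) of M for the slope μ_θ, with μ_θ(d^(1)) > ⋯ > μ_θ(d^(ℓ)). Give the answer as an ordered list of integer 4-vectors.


Barcode: M ≅ I[1,4], I[2,3], I[4,4]^2. HN layers by μ_θ (5 steps, strictly decreasing):
  μ^(1)=2; μ^(2)=1; μ^(3)=0; μ^(4)=-1/2; μ^(5)=-3

((0, 0, 1, 0); (0, 0, 1, 1); (0, 0, 0, 2); (1, 1, 0, 0); (0, 1, 0, 0))


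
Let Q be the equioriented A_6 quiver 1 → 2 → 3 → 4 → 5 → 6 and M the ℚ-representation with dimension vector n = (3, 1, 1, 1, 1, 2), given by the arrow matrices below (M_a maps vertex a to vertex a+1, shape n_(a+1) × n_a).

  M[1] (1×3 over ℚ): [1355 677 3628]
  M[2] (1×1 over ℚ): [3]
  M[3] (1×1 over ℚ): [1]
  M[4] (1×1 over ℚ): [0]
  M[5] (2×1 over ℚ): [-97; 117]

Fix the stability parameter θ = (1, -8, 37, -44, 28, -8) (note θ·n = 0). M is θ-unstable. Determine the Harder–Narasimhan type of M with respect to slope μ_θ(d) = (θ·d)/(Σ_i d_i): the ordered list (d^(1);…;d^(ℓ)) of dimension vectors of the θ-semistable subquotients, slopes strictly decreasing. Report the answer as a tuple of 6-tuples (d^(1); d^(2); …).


Interval decomposition of M: I[1,1]^2, I[1,4], I[5,6], I[6,6].
HN type (ℓ=4): μ^(1)=10; μ^(2)=1; μ^(3)=-7/2; μ^(4)=-8

((0, 0, 0, 0, 1, 1); (2, 0, 0, 0, 0, 0); (1, 1, 1, 1, 0, 0); (0, 0, 0, 0, 0, 1))
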